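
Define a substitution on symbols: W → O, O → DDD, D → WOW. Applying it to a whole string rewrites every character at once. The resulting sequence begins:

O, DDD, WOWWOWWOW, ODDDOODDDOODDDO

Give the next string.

Rewriting the 15 symbols of ODDDOODDDOODDDO one by one yields DDD WOW WOW WOW DDD DDD WOW WOW WOW DDD DDD WOW WOW WOW DDD; concatenated:

DDDWOWWOWWOWDDDDDDWOWWOWWOWDDDDDDWOWWOWWOWDDD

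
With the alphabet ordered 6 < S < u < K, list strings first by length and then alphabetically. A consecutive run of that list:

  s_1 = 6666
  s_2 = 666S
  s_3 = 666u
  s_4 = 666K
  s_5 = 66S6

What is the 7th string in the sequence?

Continuing the enumeration 2 steps past 66S6: 66S6 → 66SS → (answer).

66Su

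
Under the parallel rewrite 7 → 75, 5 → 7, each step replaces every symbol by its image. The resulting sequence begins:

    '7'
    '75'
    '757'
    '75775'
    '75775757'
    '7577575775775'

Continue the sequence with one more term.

Applying the rule to each of the 13 symbols of 7577575775775 gives the pieces 75 7 75 75 7 75 7 75 75 7 75 75 7, which concatenate to the answer.

757757577577575775757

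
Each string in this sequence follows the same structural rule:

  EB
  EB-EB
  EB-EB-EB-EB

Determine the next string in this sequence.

EB-EB-EB-EB-EB-EB-EB-EB

Each string is two copies of the previous one joined by '-'.
So the next term is two copies of EB-EB-EB-EB with '-' between the halves.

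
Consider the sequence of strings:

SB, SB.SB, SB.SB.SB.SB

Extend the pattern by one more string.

Every step duplicates the string with '.' between the halves.
So the next term is two copies of SB.SB.SB.SB with '.' between the halves.

SB.SB.SB.SB.SB.SB.SB.SB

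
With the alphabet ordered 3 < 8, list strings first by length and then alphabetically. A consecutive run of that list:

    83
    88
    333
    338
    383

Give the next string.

388

Treat 383 as a base-2 numeral over the given alphabet and add one, carrying through any trailing 8's.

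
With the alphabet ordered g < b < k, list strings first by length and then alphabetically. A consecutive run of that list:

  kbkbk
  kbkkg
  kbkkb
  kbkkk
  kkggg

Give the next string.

Find the rightmost character of kkggg below k, bump it to the next letter, and reset everything to its right to g.

kkggb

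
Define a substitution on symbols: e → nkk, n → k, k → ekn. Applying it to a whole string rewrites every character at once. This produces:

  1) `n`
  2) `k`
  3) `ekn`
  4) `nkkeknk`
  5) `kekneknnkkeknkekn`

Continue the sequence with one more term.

Rewriting the 17 symbols of kekneknnkkeknkekn one by one yields ekn nkk ekn k nkk ekn k k ekn ekn nkk ekn k ekn nkk ekn k; concatenated:

eknnkkeknknkkeknkkekneknnkkeknkeknnkkeknk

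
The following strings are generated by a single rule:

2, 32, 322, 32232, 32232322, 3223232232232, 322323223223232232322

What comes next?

3223232232232322323223223232232232

From term 3 onward, concatenate the last term with the second-to-last: 32·2 = 322, 322·32 = 32232, …
The next term joins 322323223223232232322 and 3223232232232.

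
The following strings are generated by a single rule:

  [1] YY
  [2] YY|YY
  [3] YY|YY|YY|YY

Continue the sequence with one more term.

Every step duplicates the string with '|' between the halves.
Doubling YY|YY|YY|YY with '|' between the halves:

YY|YY|YY|YY|YY|YY|YY|YY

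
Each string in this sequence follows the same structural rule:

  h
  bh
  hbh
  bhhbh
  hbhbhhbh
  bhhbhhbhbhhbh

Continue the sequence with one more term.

This is a Fibonacci-style word recurrence s(k) = s(k−2)·s(k−1): e.g. h·bh = hbh.
So term 7 is hbhbhhbh·bhhbhhbhbhhbh.

hbhbhhbhbhhbhhbhbhhbh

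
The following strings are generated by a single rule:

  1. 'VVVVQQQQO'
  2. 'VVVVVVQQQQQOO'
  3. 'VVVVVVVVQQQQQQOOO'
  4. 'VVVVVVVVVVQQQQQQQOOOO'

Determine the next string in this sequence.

VVVVVVVVVVVVQQQQQQQQOOOOO

Each string has the form V^{2n} Q^{n+2} O^{n-1}, where the shown terms are n = 2, 3, 4, 5.
For the next term, n = 6, so the run lengths are 12, 8, 5.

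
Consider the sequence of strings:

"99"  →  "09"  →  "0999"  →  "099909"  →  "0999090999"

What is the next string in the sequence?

Each term (from the third on) is the previous term followed by the one before it: term 3 = 09·99 = 0999.
So term 6 is 0999090999·099909.

0999090999099909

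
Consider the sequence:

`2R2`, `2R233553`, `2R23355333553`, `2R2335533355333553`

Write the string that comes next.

Each term is the previous one with 33553 appended.
So the next term is 2R2335533355333553·33553.

2R233553335533355333553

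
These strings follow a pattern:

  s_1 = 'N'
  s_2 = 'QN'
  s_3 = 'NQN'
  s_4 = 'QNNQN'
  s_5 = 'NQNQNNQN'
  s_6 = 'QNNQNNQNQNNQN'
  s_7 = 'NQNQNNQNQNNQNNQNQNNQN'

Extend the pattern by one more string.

From term 3 onward, concatenate the second-to-last term with the last: N·QN = NQN, QN·NQN = QNNQN, …
So term 8 is QNNQNNQNQNNQN·NQNQNNQNQNNQNNQNQNNQN.

QNNQNNQNQNNQNNQNQNNQNQNNQNNQNQNNQN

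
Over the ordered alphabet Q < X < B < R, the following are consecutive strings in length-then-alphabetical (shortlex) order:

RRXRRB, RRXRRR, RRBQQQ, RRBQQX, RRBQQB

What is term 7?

Stepping forward 2 times from RRBQQB: RRBQQB → RRBQQR, then the target.

RRBQXQ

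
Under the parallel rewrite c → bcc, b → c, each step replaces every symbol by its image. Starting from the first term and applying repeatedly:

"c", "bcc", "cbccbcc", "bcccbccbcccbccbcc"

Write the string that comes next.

φ(bcccbccbcccbccbcc) expands symbol-by-symbol to c bcc bcc bcc c bcc bcc c bcc bcc bcc c bcc bcc c bcc bcc; joining the 17 pieces gives the next term.

cbccbccbcccbccbcccbccbccbcccbccbcccbccbcc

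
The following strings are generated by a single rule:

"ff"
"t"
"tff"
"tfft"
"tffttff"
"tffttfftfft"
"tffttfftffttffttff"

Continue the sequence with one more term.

This is a Fibonacci-style word recurrence s(k) = s(k−1)·s(k−2): e.g. t·ff = tff.
Continuing: tffttfftffttffttff · tffttfftfft gives term 8.

tffttfftffttffttfftffttfftfft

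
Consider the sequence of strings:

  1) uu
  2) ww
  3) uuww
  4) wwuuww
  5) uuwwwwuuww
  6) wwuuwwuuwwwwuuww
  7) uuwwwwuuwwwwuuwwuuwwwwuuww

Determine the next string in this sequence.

wwuuwwuuwwwwuuwwuuwwwwuuwwwwuuwwuuwwwwuuww

This is a Fibonacci-style word recurrence s(k) = s(k−2)·s(k−1): e.g. uu·ww = uuww.
Continuing: wwuuwwuuwwwwuuww · uuwwwwuuwwwwuuwwuuwwwwuuww gives term 8.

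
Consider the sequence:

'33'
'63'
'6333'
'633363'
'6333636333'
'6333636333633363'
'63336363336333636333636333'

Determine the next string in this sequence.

Each term (from the third on) is the previous term followed by the one before it: term 3 = 63·33 = 6333.
The next term joins 63336363336333636333636333 and 6333636333633363.

633363633363336363336363336333636333633363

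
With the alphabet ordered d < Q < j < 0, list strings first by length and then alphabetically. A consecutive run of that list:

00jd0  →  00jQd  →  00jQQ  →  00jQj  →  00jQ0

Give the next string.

Find the rightmost character of 00jQ0 below 0, bump it to the next letter, and reset everything to its right to d.

00jjd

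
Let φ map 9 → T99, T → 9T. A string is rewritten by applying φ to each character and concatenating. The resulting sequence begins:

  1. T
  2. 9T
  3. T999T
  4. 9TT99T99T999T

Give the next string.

φ(9TT99T99T999T) expands symbol-by-symbol to T99 9T 9T T99 T99 9T T99 T99 9T T99 T99 T99 9T; joining the 13 pieces gives the next term.

T999T9TT99T999TT99T999TT99T99T999T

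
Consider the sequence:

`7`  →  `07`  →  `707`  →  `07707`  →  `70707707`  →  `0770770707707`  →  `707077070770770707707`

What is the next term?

From term 3 onward, concatenate the second-to-last term with the last: 7·07 = 707, 07·707 = 07707, …
The next term joins 0770770707707 and 707077070770770707707.

0770770707707707077070770770707707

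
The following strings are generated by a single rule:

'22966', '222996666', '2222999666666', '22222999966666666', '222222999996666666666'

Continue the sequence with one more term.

2222222999999666666666666

Reading off run lengths: 2 runs 2, 3, 4, 5, 6; 9 runs 1, 2, 3, 4, 5; 6 runs 2, 4, 6, 8, 10 — each is linear in n (n = 1, 2, …).
At n = 6 the blocks have lengths 7, 6, 12.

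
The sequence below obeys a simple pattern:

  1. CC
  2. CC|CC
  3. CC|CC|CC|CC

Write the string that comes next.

CC|CC|CC|CC|CC|CC|CC|CC

s(k+1) = s(k)·|·s(k) — each term doubles the last with '|' between the halves.
One more doubling of CC|CC|CC|CC gives the answer.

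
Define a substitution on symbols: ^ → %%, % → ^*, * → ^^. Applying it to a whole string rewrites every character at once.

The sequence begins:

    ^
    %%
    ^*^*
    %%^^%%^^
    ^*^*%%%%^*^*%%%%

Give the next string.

Rewriting the 16 symbols of ^*^*%%%%^*^*%%%% one by one yields %% ^^ %% ^^ ^* ^* ^* ^* %% ^^ %% ^^ ^* ^* ^* ^*; concatenated:

%%^^%%^^^*^*^*^*%%^^%%^^^*^*^*^*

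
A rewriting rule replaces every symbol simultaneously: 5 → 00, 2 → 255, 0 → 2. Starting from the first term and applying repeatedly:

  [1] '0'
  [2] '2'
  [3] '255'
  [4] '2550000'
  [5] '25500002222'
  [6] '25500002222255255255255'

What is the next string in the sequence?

255000022222552552552552550000255000025500002550000

Replace each of the 23 characters of 25500002222255255255255 in place — 255 00 00 2 2 2 2 255 255 255 255 255 00 00 255 00 00 255 00 00 255 00 00 — and concatenate.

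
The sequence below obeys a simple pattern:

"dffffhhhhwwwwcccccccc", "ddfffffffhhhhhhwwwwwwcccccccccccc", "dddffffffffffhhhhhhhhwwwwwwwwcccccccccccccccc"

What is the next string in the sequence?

ddddfffffffffffffhhhhhhhhhhwwwwwwwwwwcccccccccccccccccccc

Each string has the form d^{n-1} f^{3n-2} h^{2n} w^{2n} c^{4n}, where the shown terms are n = 2, 3, 4.
At n = 5 the blocks have lengths 4, 13, 10, 10, 20.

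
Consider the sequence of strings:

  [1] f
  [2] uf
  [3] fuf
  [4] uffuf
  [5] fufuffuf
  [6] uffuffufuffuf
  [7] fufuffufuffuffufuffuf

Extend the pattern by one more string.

This is a Fibonacci-style word recurrence s(k) = s(k−2)·s(k−1): e.g. f·uf = fuf.
Continuing: uffuffufuffuf · fufuffufuffuffufuffuf gives term 8.

uffuffufuffuffufuffufuffuffufuffuf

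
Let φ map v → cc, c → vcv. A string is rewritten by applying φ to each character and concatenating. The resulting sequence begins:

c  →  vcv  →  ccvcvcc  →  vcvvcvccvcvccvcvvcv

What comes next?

Replace each of the 19 characters of vcvvcvccvcvccvcvvcv in place — cc vcv cc cc vcv cc vcv vcv cc vcv cc vcv vcv cc vcv cc cc vcv cc — and concatenate.

ccvcvccccvcvccvcvvcvccvcvccvcvvcvccvcvccccvcvcc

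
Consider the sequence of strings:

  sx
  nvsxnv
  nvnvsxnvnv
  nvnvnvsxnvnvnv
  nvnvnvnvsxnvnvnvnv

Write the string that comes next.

nvnvnvnvnvsxnvnvnvnvnv

Every step adds nv to the front and nv to the end of the previous string.
So the next term is nv·nvnvnvnvsxnvnvnvnv·nv.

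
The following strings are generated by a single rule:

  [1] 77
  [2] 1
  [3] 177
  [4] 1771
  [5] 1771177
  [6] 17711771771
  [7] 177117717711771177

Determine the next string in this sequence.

17711771771177117717711771771

From term 3 onward, concatenate the last term with the second-to-last: 1·77 = 177, 177·1 = 1771, …
Continuing: 177117717711771177 · 17711771771 gives term 8.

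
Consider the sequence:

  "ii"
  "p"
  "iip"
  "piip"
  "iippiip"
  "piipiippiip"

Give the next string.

From term 3 onward, concatenate the second-to-last term with the last: ii·p = iip, p·iip = piip, …
Continuing: iippiip · piipiippiip gives term 7.

iippiippiipiippiip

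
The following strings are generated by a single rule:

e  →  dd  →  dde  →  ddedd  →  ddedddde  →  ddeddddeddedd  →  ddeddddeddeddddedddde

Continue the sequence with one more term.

Each term (from the third on) is the previous term followed by the one before it: term 3 = dd·e = dde.
Continuing: ddeddddeddeddddedddde · ddeddddeddedd gives term 8.

ddeddddeddeddddeddddeddeddddeddedd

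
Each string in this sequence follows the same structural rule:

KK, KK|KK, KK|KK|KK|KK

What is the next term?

KK|KK|KK|KK|KK|KK|KK|KK

s(k+1) = s(k)·|·s(k) — each term doubles the last with '|' between the halves.
So the next term is two copies of KK|KK|KK|KK with '|' between the halves.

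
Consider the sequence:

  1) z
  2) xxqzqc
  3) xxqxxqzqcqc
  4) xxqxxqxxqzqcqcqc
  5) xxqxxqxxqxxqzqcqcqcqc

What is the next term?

Each term wraps the previous one in xxq on the left and qc on the right.
Applying this once more to xxqxxqxxqxxqzqcqcqcqc:

xxqxxqxxqxxqxxqzqcqcqcqcqc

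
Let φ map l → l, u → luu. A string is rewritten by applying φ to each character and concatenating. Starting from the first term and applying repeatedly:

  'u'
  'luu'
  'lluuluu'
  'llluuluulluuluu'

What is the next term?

lllluuluulluuluullluuluulluuluu

φ(llluuluulluuluu) expands symbol-by-symbol to l l l luu luu l luu luu l l luu luu l luu luu; joining the 15 pieces gives the next term.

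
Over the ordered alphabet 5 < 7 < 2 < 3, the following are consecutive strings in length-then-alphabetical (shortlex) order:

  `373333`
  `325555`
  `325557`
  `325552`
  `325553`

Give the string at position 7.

Advancing 2 positions from 325553 through 325553 → 325575 reaches term 7.

325577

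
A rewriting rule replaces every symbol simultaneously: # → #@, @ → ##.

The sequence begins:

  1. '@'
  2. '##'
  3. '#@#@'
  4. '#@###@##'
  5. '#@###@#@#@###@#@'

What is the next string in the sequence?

Applying the rule to each of the 16 symbols of #@###@#@#@###@#@ gives the pieces #@ ## #@ #@ #@ ## #@ ## #@ ## #@ #@ #@ ## #@ ##, which concatenate to the answer.

#@###@#@#@###@###@###@#@#@###@##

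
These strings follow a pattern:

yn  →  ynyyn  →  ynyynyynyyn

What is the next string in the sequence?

Every step duplicates the string with 'y' between the halves.
Doubling ynyynyynyyn with 'y' between the halves:

ynyynyynyynyynyynyynyyn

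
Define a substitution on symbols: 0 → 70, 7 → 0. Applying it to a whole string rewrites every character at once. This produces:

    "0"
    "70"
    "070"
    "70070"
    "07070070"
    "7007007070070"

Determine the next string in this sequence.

070700707007007070070

φ(7007007070070) expands symbol-by-symbol to 0 70 70 0 70 70 0 70 0 70 70 0 70; joining the 13 pieces gives the next term.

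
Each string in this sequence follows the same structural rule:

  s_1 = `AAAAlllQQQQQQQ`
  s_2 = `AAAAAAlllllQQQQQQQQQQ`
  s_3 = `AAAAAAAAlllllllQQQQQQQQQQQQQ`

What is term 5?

Reading off run lengths: A runs 4, 6, 8; l runs 3, 5, 7; Q runs 7, 10, 13 — each is linear in n, where the shown terms are n = 2, 3, 4.
For term 5, n = 6, so the run lengths are 12, 11, 19.

AAAAAAAAAAAAlllllllllllQQQQQQQQQQQQQQQQQQQ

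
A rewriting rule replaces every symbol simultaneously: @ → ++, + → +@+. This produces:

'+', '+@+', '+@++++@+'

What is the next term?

+@++++@++@++@++@++++@+

Apply φ to +@++++@+ symbol by symbol: +→+@+, @→++, +→+@+, +→+@+, +→+@+, +→+@+, @→++, +→+@+; joined: +@+ ++ +@+ +@+ +@+ +@+ ++ +@+.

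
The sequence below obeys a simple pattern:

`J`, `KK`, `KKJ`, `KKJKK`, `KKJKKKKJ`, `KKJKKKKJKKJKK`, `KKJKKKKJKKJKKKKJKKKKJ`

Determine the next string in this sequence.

KKJKKKKJKKJKKKKJKKKKJKKJKKKKJKKJKK

Each term (from the third on) is the previous term followed by the one before it: term 3 = KK·J = KKJ.
The next term joins KKJKKKKJKKJKKKKJKKKKJ and KKJKKKKJKKJKK.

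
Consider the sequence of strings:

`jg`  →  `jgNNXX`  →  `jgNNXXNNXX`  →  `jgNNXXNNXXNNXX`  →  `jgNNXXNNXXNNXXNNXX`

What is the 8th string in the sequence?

Each term is the previous one with NNXX appended.
From jgNNXXNNXXNNXXNNXX, 3 further steps: jgNNXXNNXXNNXXNNXX → jgNNXXNNXXNNXXNNXXNNXX → jgNNXXNNXXNNXXNNXXNNXXNNXX → (answer).

jgNNXXNNXXNNXXNNXXNNXXNNXXNNXX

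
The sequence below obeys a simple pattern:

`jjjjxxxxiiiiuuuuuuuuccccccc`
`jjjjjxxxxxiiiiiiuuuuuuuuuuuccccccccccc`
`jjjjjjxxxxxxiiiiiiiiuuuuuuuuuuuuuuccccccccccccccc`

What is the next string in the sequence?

Term n consists of n+2 j's, followed by n+2 x's, followed by 2n i's, followed by 3n+2 u's, followed by 4n-1 c's, where the shown terms are n = 2, 3, 4.
For the next term, n = 5, so the run lengths are 7, 7, 10, 17, 19.

jjjjjjjxxxxxxxiiiiiiiiiiuuuuuuuuuuuuuuuuuccccccccccccccccccc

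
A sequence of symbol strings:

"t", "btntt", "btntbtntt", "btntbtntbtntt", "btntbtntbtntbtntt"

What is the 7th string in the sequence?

btntbtntbtntbtntbtntbtntt

The strings grow by a fixed prefix btnt each time.
From btntbtntbtntbtntt, 2 further steps: btntbtntbtntbtntt → btntbtntbtntbtntbtntt → (answer).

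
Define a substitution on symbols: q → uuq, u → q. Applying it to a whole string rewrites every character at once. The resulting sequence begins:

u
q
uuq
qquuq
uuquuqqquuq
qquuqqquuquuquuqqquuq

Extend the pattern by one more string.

Applying the rule to each of the 21 symbols of qquuqqquuquuquuqqquuq gives the pieces uuq uuq q q uuq uuq uuq q q uuq q q uuq q q uuq uuq uuq q q uuq, which concatenate to the answer.

uuquuqqquuquuquuqqquuqqquuqqquuquuquuqqquuq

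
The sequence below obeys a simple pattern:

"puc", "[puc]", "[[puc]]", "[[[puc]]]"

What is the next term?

[[[[puc]]]]

Each term wraps the previous one in [ on the left and ] on the right.
So the next term is [·[[[puc]]]·].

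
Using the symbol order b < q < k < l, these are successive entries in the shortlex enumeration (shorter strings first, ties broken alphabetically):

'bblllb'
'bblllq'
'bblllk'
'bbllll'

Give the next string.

bqbbbb

The successor of bbllll increments the rightmost position that isn't already l and resets every position after it to b.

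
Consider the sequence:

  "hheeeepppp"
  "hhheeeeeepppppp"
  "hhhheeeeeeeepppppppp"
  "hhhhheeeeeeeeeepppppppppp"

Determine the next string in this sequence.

The n-th term is n h's then 2n e's then 2n p's, where the shown terms are n = 2, 3, 4, 5.
At n = 6 the blocks have lengths 6, 12, 12.

hhhhhheeeeeeeeeeeepppppppppppp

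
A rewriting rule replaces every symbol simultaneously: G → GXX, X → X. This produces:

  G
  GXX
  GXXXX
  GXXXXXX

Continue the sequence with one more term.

GXXXXXXXX

Apply φ to GXXXXXX symbol by symbol: G→GXX, X→X, X→X, X→X, X→X, X→X, X→X; joined: GXX X X X X X X.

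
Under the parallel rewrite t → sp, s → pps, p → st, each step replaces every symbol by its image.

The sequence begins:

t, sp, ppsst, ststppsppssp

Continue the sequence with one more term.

Apply φ to ststppsppssp symbol by symbol: s→pps, t→sp, s→pps, t→sp, p→st, p→st, s→pps, p→st, p→st, s→pps, s→pps, p→st; joined: pps sp pps sp st st pps st st pps pps st.

ppsspppsspststppsststppsppsst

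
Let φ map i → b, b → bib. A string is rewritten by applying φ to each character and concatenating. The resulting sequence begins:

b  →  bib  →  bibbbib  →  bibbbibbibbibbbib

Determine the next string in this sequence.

bibbbibbibbibbbibbibbbibbibbbibbibbibbbib

Applying the rule to each of the 17 symbols of bibbbibbibbibbbib gives the pieces bib b bib bib bib b bib bib b bib bib b bib bib bib b bib, which concatenate to the answer.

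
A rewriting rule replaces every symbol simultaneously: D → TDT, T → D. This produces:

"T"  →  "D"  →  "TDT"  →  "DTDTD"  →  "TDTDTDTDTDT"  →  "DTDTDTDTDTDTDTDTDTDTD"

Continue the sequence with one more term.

Rewriting the 21 symbols of DTDTDTDTDTDTDTDTDTDTD one by one yields TDT D TDT D TDT D TDT D TDT D TDT D TDT D TDT D TDT D TDT D TDT; concatenated:

TDTDTDTDTDTDTDTDTDTDTDTDTDTDTDTDTDTDTDTDTDT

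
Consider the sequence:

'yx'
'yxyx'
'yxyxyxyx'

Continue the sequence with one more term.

Each string is two copies of the previous one concatenated.
Doubling yxyxyxyx:

yxyxyxyxyxyxyxyx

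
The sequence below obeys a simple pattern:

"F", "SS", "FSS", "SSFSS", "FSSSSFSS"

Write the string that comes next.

SSFSSFSSSSFSS

This is a Fibonacci-style word recurrence s(k) = s(k−2)·s(k−1): e.g. F·SS = FSS.
So term 6 is SSFSS·FSSSSFSS.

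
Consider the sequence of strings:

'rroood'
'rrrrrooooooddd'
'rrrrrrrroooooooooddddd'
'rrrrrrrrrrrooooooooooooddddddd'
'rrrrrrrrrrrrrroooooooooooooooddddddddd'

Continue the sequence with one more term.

rrrrrrrrrrrrrrrrrooooooooooooooooooddddddddddd

Term n consists of 3n-1 r's, followed by 3n o's, followed by 2n-1 d's (n = 1, 2, …).
For the next term, n = 6, so the run lengths are 17, 18, 11.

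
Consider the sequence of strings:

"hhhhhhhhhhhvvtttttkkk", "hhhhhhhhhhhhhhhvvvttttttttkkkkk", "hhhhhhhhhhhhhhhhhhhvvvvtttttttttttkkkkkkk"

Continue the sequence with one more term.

The n-th term is 4n+3 h's then n v's then 3n-1 t's then 2n-1 k's, where the shown terms are n = 2, 3, 4.
At n = 5 the blocks have lengths 23, 5, 14, 9.

hhhhhhhhhhhhhhhhhhhhhhhvvvvvttttttttttttttkkkkkkkkk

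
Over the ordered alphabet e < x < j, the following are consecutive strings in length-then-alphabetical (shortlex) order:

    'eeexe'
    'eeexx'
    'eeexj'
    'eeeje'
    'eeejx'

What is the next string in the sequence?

eeejj

Find the rightmost character of eeejx below j, bump it to the next letter, and reset everything to its right to e.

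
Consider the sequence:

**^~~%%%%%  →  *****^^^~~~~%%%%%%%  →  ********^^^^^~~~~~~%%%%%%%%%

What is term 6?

*****************^^^^^^^^^^^~~~~~~~~~~~~%%%%%%%%%%%%%%%

The n-th term is 3n-1 *'s then 2n-1 ^'s then 2n ~'s then 2n+3 %'s (n = 1, 2, …).
For term 6, n = 6, so the run lengths are 17, 11, 12, 15.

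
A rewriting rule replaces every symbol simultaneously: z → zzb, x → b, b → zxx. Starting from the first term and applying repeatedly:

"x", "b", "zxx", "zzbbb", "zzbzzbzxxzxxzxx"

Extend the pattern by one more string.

zzbzzbzxxzzbzzbzxxzzbbbzzbbbzzbbb

φ(zzbzzbzxxzxxzxx) expands symbol-by-symbol to zzb zzb zxx zzb zzb zxx zzb b b zzb b b zzb b b; joining the 15 pieces gives the next term.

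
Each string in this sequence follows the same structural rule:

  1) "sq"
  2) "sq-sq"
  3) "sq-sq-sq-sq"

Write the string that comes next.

Every step duplicates the string with '-' between the halves.
So the next term is two copies of sq-sq-sq-sq with '-' between the halves.

sq-sq-sq-sq-sq-sq-sq-sq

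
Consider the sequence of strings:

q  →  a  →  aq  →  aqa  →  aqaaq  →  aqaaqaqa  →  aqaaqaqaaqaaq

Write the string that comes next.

Each term (from the third on) is the previous term followed by the one before it: term 3 = a·q = aq.
The next term joins aqaaqaqaaqaaq and aqaaqaqa.

aqaaqaqaaqaaqaqaaqaqa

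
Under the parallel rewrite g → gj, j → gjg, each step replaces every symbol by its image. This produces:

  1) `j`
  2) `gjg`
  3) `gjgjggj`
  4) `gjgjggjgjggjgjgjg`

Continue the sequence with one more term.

Rewriting the 17 symbols of gjgjggjgjggjgjgjg one by one yields gj gjg gj gjg gj gj gjg gj gjg gj gj gjg gj gjg gj gjg gj; concatenated:

gjgjggjgjggjgjgjggjgjggjgjgjggjgjggjgjggj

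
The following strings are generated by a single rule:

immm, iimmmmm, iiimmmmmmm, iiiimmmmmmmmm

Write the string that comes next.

iiiiimmmmmmmmmmm

The n-th term is n i's then 2n+1 m's (n = 1, 2, …).
At n = 5 the blocks have lengths 5, 11.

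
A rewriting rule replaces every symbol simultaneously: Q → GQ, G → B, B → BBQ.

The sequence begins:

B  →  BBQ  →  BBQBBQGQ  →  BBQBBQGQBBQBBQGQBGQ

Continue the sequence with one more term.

BBQBBQGQBBQBBQGQBGQBBQBBQGQBBQBBQGQBGQBBQBGQ

Replace each of the 19 characters of BBQBBQGQBBQBBQGQBGQ in place — BBQ BBQ GQ BBQ BBQ GQ B GQ BBQ BBQ GQ BBQ BBQ GQ B GQ BBQ B GQ — and concatenate.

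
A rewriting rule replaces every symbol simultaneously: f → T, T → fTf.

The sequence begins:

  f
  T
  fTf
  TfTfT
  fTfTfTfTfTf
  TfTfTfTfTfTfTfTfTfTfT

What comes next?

Rewriting the 21 symbols of TfTfTfTfTfTfTfTfTfTfT one by one yields fTf T fTf T fTf T fTf T fTf T fTf T fTf T fTf T fTf T fTf T fTf; concatenated:

fTfTfTfTfTfTfTfTfTfTfTfTfTfTfTfTfTfTfTfTfTf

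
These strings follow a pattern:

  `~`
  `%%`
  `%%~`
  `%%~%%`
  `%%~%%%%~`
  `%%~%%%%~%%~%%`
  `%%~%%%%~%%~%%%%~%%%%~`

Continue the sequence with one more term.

%%~%%%%~%%~%%%%~%%%%~%%~%%%%~%%~%%

This is a Fibonacci-style word recurrence s(k) = s(k−1)·s(k−2): e.g. %%·~ = %%~.
Continuing: %%~%%%%~%%~%%%%~%%%%~ · %%~%%%%~%%~%% gives term 8.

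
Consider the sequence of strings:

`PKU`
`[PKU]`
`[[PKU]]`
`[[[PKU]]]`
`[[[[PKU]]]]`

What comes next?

Every step adds [ to the front and ] to the end of the previous string.
Applying this once more to [[[[PKU]]]]:

[[[[[PKU]]]]]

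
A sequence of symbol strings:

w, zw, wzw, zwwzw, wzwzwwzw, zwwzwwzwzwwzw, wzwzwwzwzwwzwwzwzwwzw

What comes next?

zwwzwwzwzwwzwwzwzwwzwzwwzwwzwzwwzw

Each term (from the third on) is the two preceding terms concatenated in order: term 3 = w·zw = wzw.
Continuing: zwwzwwzwzwwzw · wzwzwwzwzwwzwwzwzwwzw gives term 8.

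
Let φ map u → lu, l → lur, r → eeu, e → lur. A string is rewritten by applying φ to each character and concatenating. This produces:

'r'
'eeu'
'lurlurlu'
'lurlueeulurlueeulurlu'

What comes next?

Rewriting the 21 symbols of lurlueeulurlueeulurlu one by one yields lur lu eeu lur lu lur lur lu lur lu eeu lur lu lur lur lu lur lu eeu lur lu; concatenated:

lurlueeulurlulurlurlulurlueeulurlulurlurlulurlueeulurlu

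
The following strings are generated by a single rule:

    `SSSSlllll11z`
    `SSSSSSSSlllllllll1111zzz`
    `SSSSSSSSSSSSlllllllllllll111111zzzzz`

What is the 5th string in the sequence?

Each string has the form S^{4n} l^{4n+1} 1^{2n} z^{2n-1} (n = 1, 2, …).
Setting n = 5 gives 20, 21, 10, 9 characters in each block.

SSSSSSSSSSSSSSSSSSSSlllllllllllllllllllll1111111111zzzzzzzzz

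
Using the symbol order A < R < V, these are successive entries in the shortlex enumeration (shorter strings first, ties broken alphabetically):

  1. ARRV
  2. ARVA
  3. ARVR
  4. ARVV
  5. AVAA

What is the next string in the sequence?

Treat AVAA as a base-3 numeral over the given alphabet and add one, carrying through any trailing V's.

AVAR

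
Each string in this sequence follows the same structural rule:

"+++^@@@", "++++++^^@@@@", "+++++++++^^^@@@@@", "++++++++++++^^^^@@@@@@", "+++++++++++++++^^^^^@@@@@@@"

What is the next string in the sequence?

The n-th term is 3n +'s then n ^'s then n+2 @'s (n = 1, 2, …).
At n = 6 the blocks have lengths 18, 6, 8.

++++++++++++++++++^^^^^^@@@@@@@@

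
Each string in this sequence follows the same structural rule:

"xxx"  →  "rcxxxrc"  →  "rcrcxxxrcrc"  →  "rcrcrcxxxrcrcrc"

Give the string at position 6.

Each term wraps the previous one in rc on the left and rc on the right.
From rcrcrcxxxrcrcrc, 2 further steps: rcrcrcxxxrcrcrc → rcrcrcrcxxxrcrcrcrc → (answer).

rcrcrcrcrcxxxrcrcrcrcrc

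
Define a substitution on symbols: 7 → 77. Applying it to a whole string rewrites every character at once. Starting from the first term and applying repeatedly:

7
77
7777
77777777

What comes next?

Rewriting each symbol of 77777777: 7→77, 7→77, 7→77, 7→77, 7→77, 7→77, 7→77, 7→77, which concatenates to 77 77 77 77 77 77 77 77.

7777777777777777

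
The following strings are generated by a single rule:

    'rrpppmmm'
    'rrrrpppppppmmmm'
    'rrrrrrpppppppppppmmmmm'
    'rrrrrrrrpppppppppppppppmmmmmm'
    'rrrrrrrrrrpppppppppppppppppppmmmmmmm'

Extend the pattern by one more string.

Each string has the form r^{2n} p^{4n-1} m^{n+2} (n = 1, 2, …).
Setting n = 6 gives 12, 23, 8 characters in each block.

rrrrrrrrrrrrpppppppppppppppppppppppmmmmmmmm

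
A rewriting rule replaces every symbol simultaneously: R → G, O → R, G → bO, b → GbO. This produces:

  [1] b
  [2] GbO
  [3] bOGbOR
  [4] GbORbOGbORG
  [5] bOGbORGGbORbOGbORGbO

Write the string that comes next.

GbORbOGbORGbObOGbORGGbORbOGbORGbOGbOR

Applying the rule to each of the 20 symbols of bOGbORGGbORbOGbORGbO gives the pieces GbO R bO GbO R G bO bO GbO R G GbO R bO GbO R G bO GbO R, which concatenate to the answer.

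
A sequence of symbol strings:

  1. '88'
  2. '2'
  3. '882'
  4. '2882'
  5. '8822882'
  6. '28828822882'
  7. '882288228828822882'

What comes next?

Each term (from the third on) is the two preceding terms concatenated in order: term 3 = 88·2 = 882.
The next term joins 28828822882 and 882288228828822882.

28828822882882288228828822882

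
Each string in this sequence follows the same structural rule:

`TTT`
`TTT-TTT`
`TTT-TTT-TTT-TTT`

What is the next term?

Every step duplicates the string with '-' between the halves.
Doubling TTT-TTT-TTT-TTT with '-' between the halves:

TTT-TTT-TTT-TTT-TTT-TTT-TTT-TTT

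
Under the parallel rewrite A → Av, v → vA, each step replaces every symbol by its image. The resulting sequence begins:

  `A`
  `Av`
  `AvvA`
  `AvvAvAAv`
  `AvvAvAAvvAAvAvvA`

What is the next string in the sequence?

φ(AvvAvAAvvAAvAvvA) expands symbol-by-symbol to Av vA vA Av vA Av Av vA vA Av Av vA Av vA vA Av; joining the 16 pieces gives the next term.

AvvAvAAvvAAvAvvAvAAvAvvAAvvAvAAv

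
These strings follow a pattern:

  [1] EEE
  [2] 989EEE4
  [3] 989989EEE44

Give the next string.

Every step adds 989 to the front and 4 to the end of the previous string.
Applying this once more to 989989EEE44:

989989989EEE444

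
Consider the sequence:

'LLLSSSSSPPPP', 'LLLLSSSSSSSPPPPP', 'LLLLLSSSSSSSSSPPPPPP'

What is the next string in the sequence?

LLLLLLSSSSSSSSSSSPPPPPPP

Term n consists of n L's, followed by 2n-1 S's, followed by n+1 P's, where the shown terms are n = 3, 4, 5.
For the next term, n = 6, so the run lengths are 6, 11, 7.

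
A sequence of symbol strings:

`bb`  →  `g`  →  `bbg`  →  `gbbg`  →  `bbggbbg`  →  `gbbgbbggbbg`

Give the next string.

This is a Fibonacci-style word recurrence s(k) = s(k−2)·s(k−1): e.g. bb·g = bbg.
The next term joins bbggbbg and gbbgbbggbbg.

bbggbbggbbgbbggbbg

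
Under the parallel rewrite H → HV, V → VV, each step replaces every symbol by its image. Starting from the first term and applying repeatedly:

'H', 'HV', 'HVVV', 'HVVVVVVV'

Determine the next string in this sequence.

Apply φ to HVVVVVVV symbol by symbol: H→HV, V→VV, V→VV, V→VV, V→VV, V→VV, V→VV, V→VV; joined: HV VV VV VV VV VV VV VV.

HVVVVVVVVVVVVVVV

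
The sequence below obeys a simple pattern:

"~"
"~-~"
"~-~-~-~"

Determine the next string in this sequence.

s(k+1) = s(k)·-·s(k) — each term doubles the last with '-' between the halves.
One more doubling of ~-~-~-~ gives the answer.

~-~-~-~-~-~-~-~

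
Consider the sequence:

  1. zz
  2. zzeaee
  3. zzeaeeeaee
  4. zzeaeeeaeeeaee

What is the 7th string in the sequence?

The strings grow by a fixed suffix eaee each time.
From zzeaeeeaeeeaee, 3 further steps: zzeaeeeaeeeaee → zzeaeeeaeeeaeeeaee → zzeaeeeaeeeaeeeaeeeaee → (answer).

zzeaeeeaeeeaeeeaeeeaeeeaee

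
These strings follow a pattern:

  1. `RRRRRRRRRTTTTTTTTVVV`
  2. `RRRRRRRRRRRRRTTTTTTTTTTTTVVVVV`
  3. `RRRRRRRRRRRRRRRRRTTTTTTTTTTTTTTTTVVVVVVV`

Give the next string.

RRRRRRRRRRRRRRRRRRRRRTTTTTTTTTTTTTTTTTTTTVVVVVVVVV

The n-th term is 4n+1 R's then 4n T's then 2n-1 V's, where the shown terms are n = 2, 3, 4.
Setting n = 5 gives 21, 20, 9 characters in each block.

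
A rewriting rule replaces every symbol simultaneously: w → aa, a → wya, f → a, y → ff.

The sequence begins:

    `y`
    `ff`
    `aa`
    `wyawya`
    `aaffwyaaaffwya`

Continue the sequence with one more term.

wyawyaaaaaffwyawyawyaaaaaffwya

Replace each of the 14 characters of aaffwyaaaffwya in place — wya wya a a aa ff wya wya wya a a aa ff wya — and concatenate.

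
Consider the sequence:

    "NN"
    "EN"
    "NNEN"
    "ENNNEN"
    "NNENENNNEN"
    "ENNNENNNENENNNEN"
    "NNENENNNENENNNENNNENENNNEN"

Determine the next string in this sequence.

ENNNENNNENENNNENNNENENNNENENNNENNNENENNNEN

This is a Fibonacci-style word recurrence s(k) = s(k−2)·s(k−1): e.g. NN·EN = NNEN.
Continuing: ENNNENNNENENNNEN · NNENENNNENENNNENNNENENNNEN gives term 8.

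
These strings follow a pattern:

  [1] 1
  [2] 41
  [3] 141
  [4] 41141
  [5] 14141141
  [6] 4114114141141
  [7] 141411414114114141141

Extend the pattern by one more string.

4114114141141141411414114114141141

From term 3 onward, concatenate the second-to-last term with the last: 1·41 = 141, 41·141 = 41141, …
So term 8 is 4114114141141·141411414114114141141.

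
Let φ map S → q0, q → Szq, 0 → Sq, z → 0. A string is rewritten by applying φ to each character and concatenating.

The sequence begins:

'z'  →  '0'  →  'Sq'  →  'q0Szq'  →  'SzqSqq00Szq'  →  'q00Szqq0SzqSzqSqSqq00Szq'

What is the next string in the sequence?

SzqSqSqq00SzqSzqSqq00Szqq00Szqq0Szqq0SzqSzqSqSqq00Szq

Applying the rule to each of the 24 symbols of q00Szqq0SzqSzqSqSqq00Szq gives the pieces Szq Sq Sq q0 0 Szq Szq Sq q0 0 Szq q0 0 Szq q0 Szq q0 Szq Szq Sq Sq q0 0 Szq, which concatenate to the answer.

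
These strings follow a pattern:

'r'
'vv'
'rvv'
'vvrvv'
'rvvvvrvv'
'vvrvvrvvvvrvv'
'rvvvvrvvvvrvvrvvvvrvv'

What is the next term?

vvrvvrvvvvrvvrvvvvrvvvvrvvrvvvvrvv

Each term (from the third on) is the two preceding terms concatenated in order: term 3 = r·vv = rvv.
Continuing: vvrvvrvvvvrvv · rvvvvrvvvvrvvrvvvvrvv gives term 8.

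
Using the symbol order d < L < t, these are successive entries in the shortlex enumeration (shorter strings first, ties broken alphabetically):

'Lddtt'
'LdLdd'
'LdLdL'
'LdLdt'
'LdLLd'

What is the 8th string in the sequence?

Stepping forward 3 times from LdLLd: LdLLd → LdLLL → LdLLt, then the target.

LdLtd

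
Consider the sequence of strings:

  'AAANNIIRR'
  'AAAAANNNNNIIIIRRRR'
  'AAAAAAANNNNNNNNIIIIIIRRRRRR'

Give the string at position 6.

Each string has the form A^{2n+1} N^{3n-1} I^{2n} R^{2n} (n = 1, 2, …).
For term 6, n = 6, so the run lengths are 13, 17, 12, 12.

AAAAAAAAAAAAANNNNNNNNNNNNNNNNNIIIIIIIIIIIIRRRRRRRRRRRR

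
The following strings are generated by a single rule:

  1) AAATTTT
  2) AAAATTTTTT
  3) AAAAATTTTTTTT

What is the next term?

AAAAAATTTTTTTTTT

The n-th term is n+1 A's then 2n T's, where the shown terms are n = 2, 3, 4.
Setting n = 5 gives 6, 10 characters in each block.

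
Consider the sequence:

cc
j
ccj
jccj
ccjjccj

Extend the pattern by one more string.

Each term (from the third on) is the two preceding terms concatenated in order: term 3 = cc·j = ccj.
The next term joins jccj and ccjjccj.

jccjccjjccj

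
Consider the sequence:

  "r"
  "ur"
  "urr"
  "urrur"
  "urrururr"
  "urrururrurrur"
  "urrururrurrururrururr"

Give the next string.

urrururrurrururrururrurrururrurrur

This is a Fibonacci-style word recurrence s(k) = s(k−1)·s(k−2): e.g. ur·r = urr.
The next term joins urrururrurrururrururr and urrururrurrur.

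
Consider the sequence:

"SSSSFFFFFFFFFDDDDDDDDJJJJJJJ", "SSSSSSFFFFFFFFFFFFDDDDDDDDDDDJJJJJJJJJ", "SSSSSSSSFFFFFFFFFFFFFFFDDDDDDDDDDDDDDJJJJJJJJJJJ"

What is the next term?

Each string has the form S^{2n} F^{3n+3} D^{3n+2} J^{2n+3}, where the shown terms are n = 2, 3, 4.
For the next term, n = 5, so the run lengths are 10, 18, 17, 13.

SSSSSSSSSSFFFFFFFFFFFFFFFFFFDDDDDDDDDDDDDDDDDJJJJJJJJJJJJJ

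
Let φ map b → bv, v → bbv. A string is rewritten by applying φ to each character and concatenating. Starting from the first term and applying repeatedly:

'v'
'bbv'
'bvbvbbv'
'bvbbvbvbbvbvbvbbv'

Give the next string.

Replace each of the 17 characters of bvbbvbvbbvbvbvbbv in place — bv bbv bv bv bbv bv bbv bv bv bbv bv bbv bv bbv bv bv bbv — and concatenate.

bvbbvbvbvbbvbvbbvbvbvbbvbvbbvbvbbvbvbvbbv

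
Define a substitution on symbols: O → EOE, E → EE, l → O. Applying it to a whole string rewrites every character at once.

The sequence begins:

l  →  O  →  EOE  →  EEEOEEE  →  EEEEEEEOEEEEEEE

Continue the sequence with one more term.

Rewriting the 15 symbols of EEEEEEEOEEEEEEE one by one yields EE EE EE EE EE EE EE EOE EE EE EE EE EE EE EE; concatenated:

EEEEEEEEEEEEEEEOEEEEEEEEEEEEEEE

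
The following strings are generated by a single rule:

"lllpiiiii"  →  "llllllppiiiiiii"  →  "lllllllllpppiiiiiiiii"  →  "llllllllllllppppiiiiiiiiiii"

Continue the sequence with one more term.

Reading off run lengths: l runs 3, 6, 9, 12; p runs 1, 2, 3, 4; i runs 5, 7, 9, 11 — each is linear in n (n = 1, 2, …).
Setting n = 5 gives 15, 5, 13 characters in each block.

lllllllllllllllpppppiiiiiiiiiiiii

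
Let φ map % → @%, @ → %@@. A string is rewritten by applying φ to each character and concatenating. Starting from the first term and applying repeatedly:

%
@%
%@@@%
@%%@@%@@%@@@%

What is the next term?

φ(@%%@@%@@%@@@%) expands symbol-by-symbol to %@@ @% @% %@@ %@@ @% %@@ %@@ @% %@@ %@@ %@@ @%; joining the 13 pieces gives the next term.

%@@@%@%%@@%@@@%%@@%@@@%%@@%@@%@@@%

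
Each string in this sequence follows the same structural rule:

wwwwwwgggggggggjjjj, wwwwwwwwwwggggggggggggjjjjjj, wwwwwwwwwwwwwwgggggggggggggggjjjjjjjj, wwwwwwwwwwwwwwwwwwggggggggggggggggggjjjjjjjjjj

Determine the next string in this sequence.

Each string has the form w^{4n-2} g^{3n+3} j^{2n}, where the shown terms are n = 2, 3, 4, 5.
Setting n = 6 gives 22, 21, 12 characters in each block.

wwwwwwwwwwwwwwwwwwwwwwgggggggggggggggggggggjjjjjjjjjjjj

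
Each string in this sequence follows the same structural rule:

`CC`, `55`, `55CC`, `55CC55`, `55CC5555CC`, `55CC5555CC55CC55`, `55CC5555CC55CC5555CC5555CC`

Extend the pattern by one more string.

This is a Fibonacci-style word recurrence s(k) = s(k−1)·s(k−2): e.g. 55·CC = 55CC.
So term 8 is 55CC5555CC55CC5555CC5555CC·55CC5555CC55CC55.

55CC5555CC55CC5555CC5555CC55CC5555CC55CC55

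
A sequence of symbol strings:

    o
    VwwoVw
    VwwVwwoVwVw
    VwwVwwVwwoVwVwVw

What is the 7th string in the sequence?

VwwVwwVwwVwwVwwVwwoVwVwVwVwVwVw

Every step adds Vww to the front and Vw to the end of the previous string.
From VwwVwwVwwoVwVwVw, 3 further steps: VwwVwwVwwoVwVwVw → VwwVwwVwwVwwoVwVwVwVw → VwwVwwVwwVwwVwwoVwVwVwVwVw → (answer).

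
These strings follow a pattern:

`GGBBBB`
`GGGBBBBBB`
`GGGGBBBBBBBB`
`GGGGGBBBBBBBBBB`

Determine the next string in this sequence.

GGGGGGBBBBBBBBBBBB

Reading off run lengths: G runs 2, 3, 4, 5; B runs 4, 6, 8, 10 — each is linear in n, where the shown terms are n = 2, 3, 4, 5.
For the next term, n = 6, so the run lengths are 6, 12.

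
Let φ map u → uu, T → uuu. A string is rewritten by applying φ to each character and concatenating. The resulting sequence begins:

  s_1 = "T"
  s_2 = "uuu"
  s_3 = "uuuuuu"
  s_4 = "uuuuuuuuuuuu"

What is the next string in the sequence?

uuuuuuuuuuuuuuuuuuuuuuuu

Expanding uuuuuuuuuuuu: u→uu, u→uu, u→uu, u→uu, u→uu, u→uu, u→uu, u→uu, u→uu, u→uu, u→uu, u→uu. Concatenated: uu uu uu uu uu uu uu uu uu uu uu uu.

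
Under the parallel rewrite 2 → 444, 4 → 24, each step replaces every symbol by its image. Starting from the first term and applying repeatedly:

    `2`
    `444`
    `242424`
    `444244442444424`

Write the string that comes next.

242424444242424244442424242444424

φ(444244442444424) expands symbol-by-symbol to 24 24 24 444 24 24 24 24 444 24 24 24 24 444 24; joining the 15 pieces gives the next term.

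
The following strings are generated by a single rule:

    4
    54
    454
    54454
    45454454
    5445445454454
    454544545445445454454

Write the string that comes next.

From term 3 onward, concatenate the second-to-last term with the last: 4·54 = 454, 54·454 = 54454, …
Continuing: 5445445454454 · 454544545445445454454 gives term 8.

5445445454454454544545445445454454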